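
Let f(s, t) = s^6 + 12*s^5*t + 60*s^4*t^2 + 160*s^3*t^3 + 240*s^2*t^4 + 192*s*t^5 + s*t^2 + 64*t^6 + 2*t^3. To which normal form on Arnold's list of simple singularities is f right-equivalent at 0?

D_7

The Hessian of f at 0 is [[0, 0], [0, 0]] with rank 0, so corank 2. A Groebner basis of the Jacobian ideal J(f) in C{s,t} is {s^5 + t^2/6, t^3, s*t + 2*t^2}; counting standard monomials gives mu = 7. Corank 2; j^3 = t^2*(s + 2*t) has shape L^2 M (L != M), so D-series; mu = 7 gives D_7.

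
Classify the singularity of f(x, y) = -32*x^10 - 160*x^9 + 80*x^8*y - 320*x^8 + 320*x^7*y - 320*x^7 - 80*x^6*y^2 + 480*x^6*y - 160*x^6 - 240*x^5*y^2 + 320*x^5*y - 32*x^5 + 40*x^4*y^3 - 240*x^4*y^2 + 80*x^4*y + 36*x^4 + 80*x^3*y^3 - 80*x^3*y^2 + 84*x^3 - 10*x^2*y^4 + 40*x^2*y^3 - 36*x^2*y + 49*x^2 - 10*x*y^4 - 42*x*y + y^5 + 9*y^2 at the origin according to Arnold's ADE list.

The Hessian of f at 0 has rank 1. Corank 1: A-series; mu = 4 gives A_4.

A_4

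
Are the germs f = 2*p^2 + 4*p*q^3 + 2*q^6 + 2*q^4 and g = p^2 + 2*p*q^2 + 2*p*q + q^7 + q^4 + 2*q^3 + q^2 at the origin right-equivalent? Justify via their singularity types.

No.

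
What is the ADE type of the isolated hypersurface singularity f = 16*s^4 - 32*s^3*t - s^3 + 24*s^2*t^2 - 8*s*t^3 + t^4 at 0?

E_{6}

The Hessian of f at 0 is [[0, 0], [0, 0]] with rank 0, so corank 2. A Groebner basis of the Jacobian ideal J(f) in C{s,t} is {t^4, s*t^2 - t^3/6, s^2}; counting standard monomials gives mu = 6. Corank 2; j^3 = -s^3 is a perfect cube, so E-series; the 4-jet and mu = 6 give E_6.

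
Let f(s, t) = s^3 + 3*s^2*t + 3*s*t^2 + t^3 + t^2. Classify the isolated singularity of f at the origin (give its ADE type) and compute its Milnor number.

Type A2, Milnor number mu = 2.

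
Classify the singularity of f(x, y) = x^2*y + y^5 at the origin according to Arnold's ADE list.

D_{6}

The Hessian of f at 0 has rank 0. Corank 2; j^3 = x^2*y has shape L^2 M (L != M), so D-series; mu = 6 gives D_6.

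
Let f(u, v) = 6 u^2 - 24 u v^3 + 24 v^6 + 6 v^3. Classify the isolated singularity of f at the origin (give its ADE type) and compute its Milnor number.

Type A_2, Milnor number mu = 2.

The Hessian of f at 0 is [[12, 0], [0, 0]] with rank 1, so corank 1. A Groebner basis of the Jacobian ideal J(f) in C{u,v} is {v^2, u}; counting standard monomials gives mu = 2. Corank 1: A-series; mu = 2 gives A_2.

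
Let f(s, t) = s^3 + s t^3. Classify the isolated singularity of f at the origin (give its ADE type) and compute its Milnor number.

The Hessian of f at 0 has rank 0. Corank 2; j^3 = s^3 is a perfect cube, so E-series; the 4-jet and mu = 7 give E_7.

Type E_7, Milnor number mu = 7.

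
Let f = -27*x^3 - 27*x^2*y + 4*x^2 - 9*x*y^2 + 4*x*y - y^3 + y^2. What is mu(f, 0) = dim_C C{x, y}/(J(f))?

2

The Hessian of f at 0 is [[8, 4], [4, 2]] with rank 1, so corank 1. A Groebner basis of the Jacobian ideal J(f) in C{x,y} is {y^2, x + y/2}; counting standard monomials gives mu = 2. Corank 1: A-series; mu = 2 gives A_2.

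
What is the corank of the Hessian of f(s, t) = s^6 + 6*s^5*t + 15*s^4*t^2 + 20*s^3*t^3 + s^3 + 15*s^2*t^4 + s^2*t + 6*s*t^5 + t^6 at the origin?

The Hessian at 0 is [[0, 0], [0, 0]] of rank 0; hence corank 2.

2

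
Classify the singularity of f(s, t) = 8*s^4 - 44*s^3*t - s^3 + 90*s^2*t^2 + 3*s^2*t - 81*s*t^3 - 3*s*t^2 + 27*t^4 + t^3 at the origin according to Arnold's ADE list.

E7

The Hessian of f at 0 is [[0, 0], [0, 0]] with rank 0, so corank 2. A Groebner basis of the Jacobian ideal J(f) in C{s,t} is {3*s^2/4 - 3*s*t/2 + t^4 + t^3/4 + 3*t^2/4, s^3 - 15*s^2/4 + 15*s*t/2 - 9*t^3/4 - 15*t^2/4, s^2*t - 9*s^2/4 + 9*s*t/2 - 7*t^3/4 - 9*t^2/4, -s^2 + s*t^2 + 2*s*t - 4*t^3/3 - t^2}; counting standard monomials gives mu = 7. Corank 2; j^3 = -(s - t)^3 is a perfect cube, so E-series; the 4-jet and mu = 7 give E_7.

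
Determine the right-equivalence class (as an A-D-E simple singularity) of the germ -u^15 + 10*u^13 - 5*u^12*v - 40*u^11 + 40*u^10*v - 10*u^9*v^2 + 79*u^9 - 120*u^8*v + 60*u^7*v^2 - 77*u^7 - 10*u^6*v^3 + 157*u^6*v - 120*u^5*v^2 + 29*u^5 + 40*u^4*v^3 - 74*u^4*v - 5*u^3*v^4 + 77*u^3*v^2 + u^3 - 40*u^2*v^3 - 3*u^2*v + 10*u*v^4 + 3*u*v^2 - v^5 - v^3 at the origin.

E_{8}

The Hessian of f at 0 is [[0, 0], [0, 0]] with rank 0, so corank 2. A Groebner basis of the Jacobian ideal J(f) in C{u,v} is {7*u^2/2 + u*v^3 - 7*u*v + 7*v^2/2, 4*u^2 - 8*u*v + v^4 + 4*v^2, u^3 - 3*u*v^2 + 2*v^3, u^2*v - 2*u*v^2 + v^3}; counting standard monomials gives mu = 8. Corank 2; j^3 = (u - v)^3 is a perfect cube, so E-series; the 5-jet and mu = 8 give E_8.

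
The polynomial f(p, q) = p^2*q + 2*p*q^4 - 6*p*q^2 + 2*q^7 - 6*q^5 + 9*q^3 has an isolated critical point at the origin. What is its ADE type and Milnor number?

The Hessian of f at 0 is [[0, 0], [0, 0]] with rank 0, so corank 2. A Groebner basis of the Jacobian ideal J(f) in C{p,q} is {-p^2/6 + p*q^3 + 4*p*q - 21*q^2/2, p*q + q^4 - 3*q^2, p^3 - 27*p*q^2 + 54*q^3, p^2*q - 6*p*q^2 + 9*q^3}; counting standard monomials gives mu = 8. Corank 2; j^3 = q*(p - 3*q)^2 has shape L^2 M (L != M), so D-series; mu = 8 gives D_8.

Type D8, Milnor number mu = 8.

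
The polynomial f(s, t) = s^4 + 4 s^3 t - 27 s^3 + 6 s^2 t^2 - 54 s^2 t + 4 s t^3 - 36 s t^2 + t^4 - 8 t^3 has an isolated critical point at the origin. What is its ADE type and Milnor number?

Type E_6, Milnor number mu = 6.

The Hessian of f at 0 is [[0, 0], [0, 0]] with rank 0, so corank 2. A Groebner basis of the Jacobian ideal J(f) in C{s,t} is {t^4, s*t^2 + 7*t^3/9, s^2 + 4*s*t/3 + 4*t^2/9}; counting standard monomials gives mu = 6. Corank 2; j^3 = -(3*s + 2*t)^3 is a perfect cube, so E-series; the 4-jet and mu = 6 give E_6.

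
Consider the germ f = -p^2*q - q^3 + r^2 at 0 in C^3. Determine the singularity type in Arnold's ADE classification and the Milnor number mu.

Type D_{4}, Milnor number mu = 4.

The Hessian of f at 0 has rank 1. Corank 2; j^3 = -q*(p^2 + q^2) splits into three distinct lines over C (the quadratic factor has nonzero discriminant), so D_4.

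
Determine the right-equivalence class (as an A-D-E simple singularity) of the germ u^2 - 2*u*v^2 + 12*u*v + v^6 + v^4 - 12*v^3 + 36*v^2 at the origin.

A_{5}

The Hessian of f at 0 has rank 1. Corank 1: A-series; mu = 5 gives A_5.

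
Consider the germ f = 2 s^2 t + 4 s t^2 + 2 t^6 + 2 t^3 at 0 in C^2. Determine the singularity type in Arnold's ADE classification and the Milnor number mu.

The Hessian of f at 0 is [[0, 0], [0, 0]] with rank 0, so corank 2. A Groebner basis of the Jacobian ideal J(f) in C{s,t} is {s^2/6 + t^5 - t^2/6, s^3 + t^3, s*t + t^2}; counting standard monomials gives mu = 7. Corank 2; j^3 = 2*t*(s + t)^2 has shape L^2 M (L != M), so D-series; mu = 7 gives D_7.

Type D_7, Milnor number mu = 7.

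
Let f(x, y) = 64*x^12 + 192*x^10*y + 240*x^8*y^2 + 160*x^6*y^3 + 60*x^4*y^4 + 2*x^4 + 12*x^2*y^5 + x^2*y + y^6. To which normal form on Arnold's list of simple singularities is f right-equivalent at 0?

D_7

The Hessian of f at 0 is [[0, 0], [0, 0]] with rank 0, so corank 2. A Groebner basis of the Jacobian ideal J(f) in C{x,y} is {x^2/6 + y^5, x^3, x*y}; counting standard monomials gives mu = 7. Corank 2; j^3 = x^2*y has shape L^2 M (L != M), so D-series; mu = 7 gives D_7.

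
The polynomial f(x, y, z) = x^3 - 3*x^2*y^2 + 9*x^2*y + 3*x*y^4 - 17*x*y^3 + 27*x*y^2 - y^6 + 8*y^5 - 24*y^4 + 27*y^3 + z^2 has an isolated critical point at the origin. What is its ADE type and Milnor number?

The Hessian of f at 0 is [[0, 0, 0], [0, 0, 0], [0, 0, 2]] with rank 1, so corank 2. A Groebner basis of the Jacobian ideal J(f) in C{x,y,z} is {-x^2 - 6*x*y + y^4 - y^3/3 - 9*y^2, x^3 - 30*x^2 - 180*x*y + 17*y^3 - 270*y^2, x^2*y + 19*x^2/3 + 38*x*y - 62*y^3/9 + 57*y^2, -x^2 + x*y^2 - 6*x*y + 8*y^3/3 - 9*y^2, z}; counting standard monomials gives mu = 7. Corank 2; j^3 = (x + 3*y)^3 is a perfect cube, so E-series; the 4-jet and mu = 7 give E_7.

Type E7, Milnor number mu = 7.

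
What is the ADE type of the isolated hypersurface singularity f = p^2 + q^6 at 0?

The Hessian of f at 0 has rank 1. Corank 1: A-series; mu = 5 gives A_5.

A_{5}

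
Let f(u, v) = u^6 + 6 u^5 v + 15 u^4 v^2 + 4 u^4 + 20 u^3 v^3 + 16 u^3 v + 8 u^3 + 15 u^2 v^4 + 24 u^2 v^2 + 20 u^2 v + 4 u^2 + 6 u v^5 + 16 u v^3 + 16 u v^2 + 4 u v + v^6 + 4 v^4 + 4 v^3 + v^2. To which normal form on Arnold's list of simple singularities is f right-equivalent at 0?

A5

The Hessian of f at 0 has rank 1. Corank 1: A-series; mu = 5 gives A_5.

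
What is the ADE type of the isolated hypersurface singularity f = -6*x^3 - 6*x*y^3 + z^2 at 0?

E7

The Hessian of f at 0 is [[0, 0, 0], [0, 0, 0], [0, 0, 2]] with rank 1, so corank 2. A Groebner basis of the Jacobian ideal J(f) in C{x,y,z} is {x^3, x*y^2, 3*x^2 + y^3, z}; counting standard monomials gives mu = 7. Corank 2; j^3 = -6*x^3 is a perfect cube, so E-series; the 4-jet and mu = 7 give E_7.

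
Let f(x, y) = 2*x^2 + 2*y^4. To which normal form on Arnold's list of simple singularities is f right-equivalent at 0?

The Hessian of f at 0 is [[4, 0], [0, 0]] with rank 1, so corank 1. A Groebner basis of the Jacobian ideal J(f) in C{x,y} is {y^3, x}; counting standard monomials gives mu = 3. Corank 1: A-series; mu = 3 gives A_3.

A3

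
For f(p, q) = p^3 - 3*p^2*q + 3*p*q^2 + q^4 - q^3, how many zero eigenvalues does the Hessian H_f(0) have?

2

Hessian at 0 has rank 0.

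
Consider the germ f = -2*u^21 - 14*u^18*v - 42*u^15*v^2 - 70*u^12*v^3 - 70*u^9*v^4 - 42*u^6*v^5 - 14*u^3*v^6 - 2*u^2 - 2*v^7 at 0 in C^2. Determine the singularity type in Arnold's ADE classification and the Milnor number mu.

Type A_{6}, Milnor number mu = 6.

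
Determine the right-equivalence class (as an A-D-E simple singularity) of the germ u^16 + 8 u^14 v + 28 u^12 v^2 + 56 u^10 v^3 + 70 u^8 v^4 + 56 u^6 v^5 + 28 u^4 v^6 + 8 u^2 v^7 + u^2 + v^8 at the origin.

A_7

The Hessian of f at 0 is [[2, 0], [0, 0]] with rank 1, so corank 1. A Groebner basis of the Jacobian ideal J(f) in C{u,v} is {v^7, u}; counting standard monomials gives mu = 7. Corank 1: A-series; mu = 7 gives A_7.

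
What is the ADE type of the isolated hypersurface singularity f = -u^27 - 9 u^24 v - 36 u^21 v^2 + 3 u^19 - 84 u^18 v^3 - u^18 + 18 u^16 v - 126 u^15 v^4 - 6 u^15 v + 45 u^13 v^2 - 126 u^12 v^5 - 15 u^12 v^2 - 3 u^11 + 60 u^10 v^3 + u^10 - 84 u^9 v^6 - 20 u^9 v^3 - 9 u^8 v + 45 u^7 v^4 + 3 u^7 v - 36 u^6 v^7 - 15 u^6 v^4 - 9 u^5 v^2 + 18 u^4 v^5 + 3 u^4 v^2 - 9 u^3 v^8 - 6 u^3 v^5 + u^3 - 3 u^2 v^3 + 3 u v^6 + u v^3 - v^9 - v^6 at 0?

E7

The Hessian of f at 0 is [[0, 0], [0, 0]] with rank 0, so corank 2. A Groebner basis of the Jacobian ideal J(f) in C{u,v} is {u^3, u*v^2, 3*u^2 + v^3}; counting standard monomials gives mu = 7. Corank 2; j^3 = u^3 is a perfect cube, so E-series; the 4-jet and mu = 7 give E_7.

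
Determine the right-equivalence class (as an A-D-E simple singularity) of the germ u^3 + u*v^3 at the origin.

The Hessian of f at 0 has rank 0. Corank 2; j^3 = u^3 is a perfect cube, so E-series; the 4-jet and mu = 7 give E_7.

E7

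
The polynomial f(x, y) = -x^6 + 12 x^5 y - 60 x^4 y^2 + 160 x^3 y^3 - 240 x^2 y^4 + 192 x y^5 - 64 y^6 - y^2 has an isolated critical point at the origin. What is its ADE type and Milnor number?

Type A5, Milnor number mu = 5.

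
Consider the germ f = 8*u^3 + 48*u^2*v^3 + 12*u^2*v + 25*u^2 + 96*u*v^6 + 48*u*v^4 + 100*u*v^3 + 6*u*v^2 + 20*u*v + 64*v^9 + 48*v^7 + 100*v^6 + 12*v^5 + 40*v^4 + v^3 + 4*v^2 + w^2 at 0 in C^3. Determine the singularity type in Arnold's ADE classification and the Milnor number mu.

Type A_{2}, Milnor number mu = 2.

The Hessian of f at 0 is [[50, 20, 0], [20, 8, 0], [0, 0, 2]] with rank 2, so corank 1. A Groebner basis of the Jacobian ideal J(f) in C{u,v,w} is {v^2, u + 2*v/5, w}; counting standard monomials gives mu = 2. Corank 1: A-series; mu = 2 gives A_2.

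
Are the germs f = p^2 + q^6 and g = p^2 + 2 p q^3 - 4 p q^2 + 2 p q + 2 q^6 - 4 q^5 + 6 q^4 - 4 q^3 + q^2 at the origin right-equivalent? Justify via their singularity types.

Yes.

The Hessian of f at 0 is [[2, 0], [0, 0]] with rank 1, so corank 1. A Groebner basis of the Jacobian ideal J(f) in C{p,q} is {q^5, p}; counting standard monomials gives mu = 5. Corank 1: A-series; mu = 5 gives A_5. The Hessian of g at 0 is [[2, 2], [2, 2]] with rank 1, so corank 1. A Groebner basis of the Jacobian ideal J(g) in C{p,q} is {p*q^2 + 2*p*q + 3*p - 4*q^2 + 3*q, p + q^3 - 2*q^2 + q, p^2 + 6*p*q + 8*p - 11*q^2 + 8*q}; counting standard monomials gives mu = 5. Corank 1: A-series; mu = 5 gives A_5. Both have type A_5, hence right-equivalent.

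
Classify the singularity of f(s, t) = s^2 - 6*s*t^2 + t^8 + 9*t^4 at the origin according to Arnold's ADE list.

The Hessian of f at 0 has rank 1. Corank 1: A-series; mu = 7 gives A_7.

A7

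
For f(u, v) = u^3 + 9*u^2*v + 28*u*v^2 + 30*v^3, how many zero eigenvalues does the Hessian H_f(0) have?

2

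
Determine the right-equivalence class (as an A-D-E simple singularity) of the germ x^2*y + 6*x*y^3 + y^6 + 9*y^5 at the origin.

The Hessian of f at 0 has rank 0. Corank 2; j^3 = x^2*y has shape L^2 M (L != M), so D-series; mu = 7 gives D_7.

D_{7}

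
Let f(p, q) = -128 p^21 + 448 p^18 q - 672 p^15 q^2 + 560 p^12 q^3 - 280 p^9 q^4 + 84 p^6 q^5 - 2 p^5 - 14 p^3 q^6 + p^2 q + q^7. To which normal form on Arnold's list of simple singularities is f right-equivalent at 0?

The Hessian of f at 0 has rank 0. Corank 2; j^3 = p^2*q has shape L^2 M (L != M), so D-series; mu = 8 gives D_8.

D8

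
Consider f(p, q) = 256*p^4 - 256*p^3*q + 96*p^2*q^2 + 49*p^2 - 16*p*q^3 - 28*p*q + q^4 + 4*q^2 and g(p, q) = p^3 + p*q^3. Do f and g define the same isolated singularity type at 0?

The Hessian of f at 0 has rank 1. Corank 1: A-series; mu = 3 gives A_3. The Hessian of g at 0 has rank 0. Corank 2; j^3 = p^3 is a perfect cube, so E-series; the 4-jet and mu = 7 give E_7. f is A_3 but g is E_7, hence not right-equivalent.

No.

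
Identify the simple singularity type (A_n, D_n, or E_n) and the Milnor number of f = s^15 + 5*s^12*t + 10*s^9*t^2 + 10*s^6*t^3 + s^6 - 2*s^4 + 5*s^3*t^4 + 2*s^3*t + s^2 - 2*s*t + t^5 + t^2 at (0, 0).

Type A_4, Milnor number mu = 4.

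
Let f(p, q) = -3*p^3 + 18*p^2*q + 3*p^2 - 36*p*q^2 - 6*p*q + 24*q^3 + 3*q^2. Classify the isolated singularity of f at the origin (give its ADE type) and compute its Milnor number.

The Hessian of f at 0 is [[6, -6], [-6, 6]] with rank 1, so corank 1. A Groebner basis of the Jacobian ideal J(f) in C{p,q} is {q^2, p - q}; counting standard monomials gives mu = 2. Corank 1: A-series; mu = 2 gives A_2.

Type A_{2}, Milnor number mu = 2.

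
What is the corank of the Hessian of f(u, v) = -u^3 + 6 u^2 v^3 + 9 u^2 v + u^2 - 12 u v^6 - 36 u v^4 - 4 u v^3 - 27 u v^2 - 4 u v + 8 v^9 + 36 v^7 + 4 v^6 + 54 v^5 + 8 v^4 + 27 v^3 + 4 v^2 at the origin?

Hessian at 0 has rank 1.

1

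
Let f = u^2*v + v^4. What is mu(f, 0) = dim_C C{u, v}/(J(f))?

5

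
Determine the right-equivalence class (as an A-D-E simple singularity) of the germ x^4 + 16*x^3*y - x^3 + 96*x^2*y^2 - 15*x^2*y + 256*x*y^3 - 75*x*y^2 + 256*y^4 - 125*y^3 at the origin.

E_6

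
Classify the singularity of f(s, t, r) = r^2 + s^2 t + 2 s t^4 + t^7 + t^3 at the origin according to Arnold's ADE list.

D_4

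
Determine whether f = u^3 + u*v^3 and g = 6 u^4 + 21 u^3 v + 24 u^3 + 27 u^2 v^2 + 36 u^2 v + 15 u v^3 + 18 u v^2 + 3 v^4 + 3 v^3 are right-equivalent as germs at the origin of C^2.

Yes.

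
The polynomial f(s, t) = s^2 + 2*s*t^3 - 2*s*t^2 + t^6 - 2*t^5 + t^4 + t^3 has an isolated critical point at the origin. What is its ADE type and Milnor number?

The Hessian of f at 0 has rank 1. Corank 1: A-series; mu = 2 gives A_2.

Type A_{2}, Milnor number mu = 2.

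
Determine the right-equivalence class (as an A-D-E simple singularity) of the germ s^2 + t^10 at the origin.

A_{9}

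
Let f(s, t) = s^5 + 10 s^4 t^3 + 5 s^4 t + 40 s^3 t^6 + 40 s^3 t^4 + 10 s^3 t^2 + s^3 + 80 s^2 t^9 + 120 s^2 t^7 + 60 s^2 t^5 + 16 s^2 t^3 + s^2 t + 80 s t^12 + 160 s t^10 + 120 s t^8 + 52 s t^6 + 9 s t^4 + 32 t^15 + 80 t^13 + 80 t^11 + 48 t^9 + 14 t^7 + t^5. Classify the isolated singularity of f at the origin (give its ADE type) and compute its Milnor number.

Type D_6, Milnor number mu = 6.

The Hessian of f at 0 is [[0, 0], [0, 0]] with rank 0, so corank 2. A Groebner basis of the Jacobian ideal J(f) in C{s,t} is {-s*t/3 + t^4, s*t^2, s^2 + 5*s*t/3}; counting standard monomials gives mu = 6. Corank 2; j^3 = s^2*(s + t) has shape L^2 M (L != M), so D-series; mu = 6 gives D_6.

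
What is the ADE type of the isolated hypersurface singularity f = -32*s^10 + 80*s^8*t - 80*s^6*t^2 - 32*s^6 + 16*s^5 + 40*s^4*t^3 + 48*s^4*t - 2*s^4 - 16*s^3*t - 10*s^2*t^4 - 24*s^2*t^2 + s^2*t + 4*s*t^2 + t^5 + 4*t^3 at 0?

The Hessian of f at 0 has rank 0. Corank 2; j^3 = t*(s + 2*t)^2 has shape L^2 M (L != M), so D-series; mu = 6 gives D_6.

D_{6}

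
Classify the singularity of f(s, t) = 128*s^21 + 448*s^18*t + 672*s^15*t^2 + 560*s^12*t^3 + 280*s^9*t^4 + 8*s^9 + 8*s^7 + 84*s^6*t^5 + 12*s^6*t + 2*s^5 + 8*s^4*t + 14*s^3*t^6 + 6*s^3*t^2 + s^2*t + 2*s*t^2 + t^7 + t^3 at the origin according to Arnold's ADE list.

The Hessian of f at 0 is [[0, 0], [0, 0]] with rank 0, so corank 2. A Groebner basis of the Jacobian ideal J(f) in C{s,t} is {-4*s^2/3 + s*t^3 - 13*s*t/6 - 5*t^2/6, 2*s^2 + 7*s*t/2 + t^4 + 3*t^2/2, s^3 - 3*s*t^2 - 2*t^3, s^2*t + 2*s*t^2 + t^3}; counting standard monomials gives mu = 8. Corank 2; j^3 = t*(s + t)^2 has shape L^2 M (L != M), so D-series; mu = 8 gives D_8.

D8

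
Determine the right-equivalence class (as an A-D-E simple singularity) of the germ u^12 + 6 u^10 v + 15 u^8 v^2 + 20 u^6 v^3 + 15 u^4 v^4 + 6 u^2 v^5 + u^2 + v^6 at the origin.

A_{5}

The Hessian of f at 0 is [[2, 0], [0, 0]] with rank 1, so corank 1. A Groebner basis of the Jacobian ideal J(f) in C{u,v} is {v^5, u}; counting standard monomials gives mu = 5. Corank 1: A-series; mu = 5 gives A_5.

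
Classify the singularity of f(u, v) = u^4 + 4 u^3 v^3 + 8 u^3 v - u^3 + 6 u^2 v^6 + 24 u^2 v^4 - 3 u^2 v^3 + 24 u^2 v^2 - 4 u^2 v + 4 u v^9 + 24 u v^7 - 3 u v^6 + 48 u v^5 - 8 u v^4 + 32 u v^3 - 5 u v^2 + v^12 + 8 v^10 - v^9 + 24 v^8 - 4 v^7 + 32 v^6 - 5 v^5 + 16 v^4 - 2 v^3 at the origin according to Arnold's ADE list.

The Hessian of f at 0 is [[0, 0], [0, 0]] with rank 0, so corank 2. A Groebner basis of the Jacobian ideal J(f) in C{u,v} is {u*v^2 - u*v/4 - v^2/4, u*v/4 + v^3 + v^2/4, u^2 + 3*u*v + 2*v^2}; counting standard monomials gives mu = 5. Corank 2; j^3 = -(u + v)^2*(u + 2*v) has shape L^2 M (L != M), so D-series; mu = 5 gives D_5.

D_{5}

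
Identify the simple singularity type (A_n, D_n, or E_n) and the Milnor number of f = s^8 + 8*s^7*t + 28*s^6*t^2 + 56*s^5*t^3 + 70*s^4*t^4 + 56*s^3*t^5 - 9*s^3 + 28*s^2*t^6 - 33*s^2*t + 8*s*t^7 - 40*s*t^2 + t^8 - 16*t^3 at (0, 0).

Type D_9, Milnor number mu = 9.

The Hessian of f at 0 has rank 0. Corank 2; j^3 = -(s + t)*(3*s + 4*t)^2 has shape L^2 M (L != M), so D-series; mu = 9 gives D_9.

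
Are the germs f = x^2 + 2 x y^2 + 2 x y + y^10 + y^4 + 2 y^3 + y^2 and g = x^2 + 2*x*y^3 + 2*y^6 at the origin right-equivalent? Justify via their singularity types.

No.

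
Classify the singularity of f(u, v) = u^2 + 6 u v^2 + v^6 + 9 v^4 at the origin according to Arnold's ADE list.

A_5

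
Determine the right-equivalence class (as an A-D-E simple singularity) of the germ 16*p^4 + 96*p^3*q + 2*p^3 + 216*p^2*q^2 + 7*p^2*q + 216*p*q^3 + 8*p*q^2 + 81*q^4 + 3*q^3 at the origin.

D_5

The Hessian of f at 0 is [[0, 0], [0, 0]] with rank 0, so corank 2. A Groebner basis of the Jacobian ideal J(f) in C{p,q} is {p*q^2 + p*q/8 + q^2/8, -p*q/8 + q^3 - q^2/8, p^2 + 5*p*q/2 + 3*q^2/2}; counting standard monomials gives mu = 5. Corank 2; j^3 = (p + q)^2*(2*p + 3*q) has shape L^2 M (L != M), so D-series; mu = 5 gives D_5.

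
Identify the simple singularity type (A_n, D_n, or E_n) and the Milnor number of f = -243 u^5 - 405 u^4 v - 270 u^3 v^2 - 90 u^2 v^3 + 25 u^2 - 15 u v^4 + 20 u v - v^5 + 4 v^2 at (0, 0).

Type A_{4}, Milnor number mu = 4.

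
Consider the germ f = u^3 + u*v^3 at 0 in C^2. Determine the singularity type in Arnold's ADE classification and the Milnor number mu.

Type E_7, Milnor number mu = 7.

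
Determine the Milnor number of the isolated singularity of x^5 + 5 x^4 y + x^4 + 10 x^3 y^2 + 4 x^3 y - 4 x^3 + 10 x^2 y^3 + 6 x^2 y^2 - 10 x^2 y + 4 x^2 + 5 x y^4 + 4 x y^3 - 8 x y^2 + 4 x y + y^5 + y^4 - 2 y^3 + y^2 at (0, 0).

The Hessian of f at 0 has rank 1. Corank 1: A-series; mu = 4 gives A_4.

4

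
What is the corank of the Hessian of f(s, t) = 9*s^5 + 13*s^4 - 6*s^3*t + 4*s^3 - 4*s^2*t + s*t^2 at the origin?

Hessian at 0 has rank 0.

2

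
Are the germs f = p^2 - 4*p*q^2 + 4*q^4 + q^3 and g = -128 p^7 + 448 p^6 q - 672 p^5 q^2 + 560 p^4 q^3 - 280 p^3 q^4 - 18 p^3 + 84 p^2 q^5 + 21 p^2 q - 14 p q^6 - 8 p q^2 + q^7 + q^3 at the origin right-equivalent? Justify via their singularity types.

No.

The Hessian of f at 0 has rank 1. Corank 1: A-series; mu = 2 gives A_2. The Hessian of g at 0 has rank 0. Corank 2; j^3 = -(2*p - q)*(3*p - q)^2 has shape L^2 M (L != M), so D-series; mu = 8 gives D_8. f is A_2 but g is D_8, hence not right-equivalent.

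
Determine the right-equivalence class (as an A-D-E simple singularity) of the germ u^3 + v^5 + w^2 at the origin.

The Hessian of f at 0 has rank 1. Corank 2; j^3 = u^3 is a perfect cube, so E-series; the 5-jet and mu = 8 give E_8.

E_8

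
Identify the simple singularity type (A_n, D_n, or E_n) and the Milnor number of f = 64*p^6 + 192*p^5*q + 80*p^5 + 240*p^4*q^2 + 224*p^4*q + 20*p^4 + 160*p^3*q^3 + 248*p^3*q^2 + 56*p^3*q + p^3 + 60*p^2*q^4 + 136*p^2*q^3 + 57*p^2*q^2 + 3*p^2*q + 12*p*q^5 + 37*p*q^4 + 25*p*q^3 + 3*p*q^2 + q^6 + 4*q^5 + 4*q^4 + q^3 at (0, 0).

Type E7, Milnor number mu = 7.

The Hessian of f at 0 has rank 0. Corank 2; j^3 = (p + q)^3 is a perfect cube, so E-series; the 4-jet and mu = 7 give E_7.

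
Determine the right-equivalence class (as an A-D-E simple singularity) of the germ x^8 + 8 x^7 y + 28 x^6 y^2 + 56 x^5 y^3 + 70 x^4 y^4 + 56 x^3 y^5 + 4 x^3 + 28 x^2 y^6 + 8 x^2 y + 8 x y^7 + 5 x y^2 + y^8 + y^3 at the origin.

D_{9}

The Hessian of f at 0 has rank 0. Corank 2; j^3 = (x + y)*(2*x + y)^2 has shape L^2 M (L != M), so D-series; mu = 9 gives D_9.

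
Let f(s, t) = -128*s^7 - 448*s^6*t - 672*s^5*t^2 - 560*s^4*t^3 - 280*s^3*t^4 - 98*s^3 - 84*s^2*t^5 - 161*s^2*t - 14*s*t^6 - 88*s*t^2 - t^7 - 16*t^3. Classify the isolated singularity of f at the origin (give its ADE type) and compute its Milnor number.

Type D_{8}, Milnor number mu = 8.

The Hessian of f at 0 has rank 0. Corank 2; j^3 = -(2*s + t)*(7*s + 4*t)^2 has shape L^2 M (L != M), so D-series; mu = 8 gives D_8.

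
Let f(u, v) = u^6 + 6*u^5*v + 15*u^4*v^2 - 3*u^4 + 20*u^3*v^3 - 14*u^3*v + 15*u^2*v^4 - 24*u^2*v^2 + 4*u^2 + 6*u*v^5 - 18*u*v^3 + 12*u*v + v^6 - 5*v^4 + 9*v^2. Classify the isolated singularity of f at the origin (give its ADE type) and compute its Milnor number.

Type A_3, Milnor number mu = 3.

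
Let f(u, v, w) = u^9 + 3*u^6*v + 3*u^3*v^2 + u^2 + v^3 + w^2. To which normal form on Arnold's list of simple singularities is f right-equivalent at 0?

A2

The Hessian of f at 0 is [[2, 0, 0], [0, 0, 0], [0, 0, 2]] with rank 2, so corank 1. A Groebner basis of the Jacobian ideal J(f) in C{u,v,w} is {v^2, u, w}; counting standard monomials gives mu = 2. Corank 1: A-series; mu = 2 gives A_2.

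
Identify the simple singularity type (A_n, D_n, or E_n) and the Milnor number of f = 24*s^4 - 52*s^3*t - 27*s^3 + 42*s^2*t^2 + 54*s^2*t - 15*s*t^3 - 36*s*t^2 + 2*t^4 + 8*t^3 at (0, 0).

Type E_{7}, Milnor number mu = 7.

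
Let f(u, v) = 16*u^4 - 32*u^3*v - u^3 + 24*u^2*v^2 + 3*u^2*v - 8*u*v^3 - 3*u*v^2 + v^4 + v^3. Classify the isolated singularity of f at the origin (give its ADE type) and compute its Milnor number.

Type E_{6}, Milnor number mu = 6.

The Hessian of f at 0 is [[0, 0], [0, 0]] with rank 0, so corank 2. A Groebner basis of the Jacobian ideal J(f) in C{u,v} is {v^4, u*v^2 - 5*v^3/6, u^2 - 2*u*v + v^2}; counting standard monomials gives mu = 6. Corank 2; j^3 = -(u - v)^3 is a perfect cube, so E-series; the 4-jet and mu = 6 give E_6.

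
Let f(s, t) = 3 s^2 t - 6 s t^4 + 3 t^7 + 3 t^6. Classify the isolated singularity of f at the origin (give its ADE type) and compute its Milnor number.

The Hessian of f at 0 has rank 0. Corank 2; j^3 = 3*s^2*t has shape L^2 M (L != M), so D-series; mu = 7 gives D_7.

Type D_{7}, Milnor number mu = 7.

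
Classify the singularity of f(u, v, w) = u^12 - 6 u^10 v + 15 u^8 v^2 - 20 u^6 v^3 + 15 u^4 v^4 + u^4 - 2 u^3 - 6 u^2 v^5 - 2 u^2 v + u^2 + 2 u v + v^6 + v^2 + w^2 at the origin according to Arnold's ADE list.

A5

The Hessian of f at 0 is [[2, 2, 0], [2, 2, 0], [0, 0, 2]] with rank 2, so corank 1. A Groebner basis of the Jacobian ideal J(f) in C{u,v,w} is {u*v^2 + 3*u*v + u + 2*v^2 + v, -5*u*v - 2*u + v^3 - 3*v^2 - 2*v, u^2 - u - v, w}; counting standard monomials gives mu = 5. Corank 1: A-series; mu = 5 gives A_5.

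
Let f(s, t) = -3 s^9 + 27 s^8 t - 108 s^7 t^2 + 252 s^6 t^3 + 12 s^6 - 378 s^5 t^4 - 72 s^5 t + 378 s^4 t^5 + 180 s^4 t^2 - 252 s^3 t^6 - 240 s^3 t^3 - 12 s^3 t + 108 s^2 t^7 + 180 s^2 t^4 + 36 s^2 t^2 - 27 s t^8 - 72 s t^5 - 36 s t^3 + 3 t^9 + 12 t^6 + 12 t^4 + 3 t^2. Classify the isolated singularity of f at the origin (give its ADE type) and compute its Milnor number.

The Hessian of f at 0 has rank 1. Corank 1: A-series; mu = 8 gives A_8.

Type A_8, Milnor number mu = 8.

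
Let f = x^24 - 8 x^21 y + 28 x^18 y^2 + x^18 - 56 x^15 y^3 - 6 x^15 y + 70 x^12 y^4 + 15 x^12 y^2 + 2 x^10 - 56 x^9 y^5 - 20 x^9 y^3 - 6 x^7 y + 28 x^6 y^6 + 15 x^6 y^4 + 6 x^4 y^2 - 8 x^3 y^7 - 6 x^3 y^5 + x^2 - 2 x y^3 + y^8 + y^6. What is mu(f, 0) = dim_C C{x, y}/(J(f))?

7

The Hessian of f at 0 is [[2, 0], [0, 0]] with rank 1, so corank 1. A Groebner basis of the Jacobian ideal J(f) in C{x,y} is {x^3, x^2*y, -x + y^3}; counting standard monomials gives mu = 7. Corank 1: A-series; mu = 7 gives A_7.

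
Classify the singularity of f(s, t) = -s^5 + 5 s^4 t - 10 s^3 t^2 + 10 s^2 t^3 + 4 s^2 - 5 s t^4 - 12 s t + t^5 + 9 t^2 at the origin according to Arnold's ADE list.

The Hessian of f at 0 has rank 1. Corank 1: A-series; mu = 4 gives A_4.

A_{4}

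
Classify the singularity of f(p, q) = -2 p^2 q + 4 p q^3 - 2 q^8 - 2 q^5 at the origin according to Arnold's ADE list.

The Hessian of f at 0 is [[0, 0], [0, 0]] with rank 0, so corank 2. A Groebner basis of the Jacobian ideal J(f) in C{p,q} is {p^4, p^3*q + p^2/8 - p*q^2/8, -p^3 + p^2*q^2, -p*q + q^3}; counting standard monomials gives mu = 9. Corank 2; j^3 = -2*p^2*q has shape L^2 M (L != M), so D-series; mu = 9 gives D_9.

D_9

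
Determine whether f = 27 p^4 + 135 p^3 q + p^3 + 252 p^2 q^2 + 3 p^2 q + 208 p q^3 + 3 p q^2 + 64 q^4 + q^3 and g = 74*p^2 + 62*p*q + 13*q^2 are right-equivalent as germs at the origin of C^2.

No.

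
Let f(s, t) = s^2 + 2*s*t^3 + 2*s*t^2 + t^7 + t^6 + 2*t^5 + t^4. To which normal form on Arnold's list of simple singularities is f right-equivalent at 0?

A_6

The Hessian of f at 0 is [[2, 0], [0, 0]] with rank 1, so corank 1. A Groebner basis of the Jacobian ideal J(f) in C{s,t} is {s^3, s^2*t - s^2/2 - s*t/2 + s/2 + t^2/2, s^2/2 + s*t^2 - s*t/2 + s/2 + t^2/2, s + t^3 + t^2}; counting standard monomials gives mu = 6. Corank 1: A-series; mu = 6 gives A_6.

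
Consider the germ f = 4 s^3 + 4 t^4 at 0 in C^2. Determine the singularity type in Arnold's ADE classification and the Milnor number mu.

Type E_6, Milnor number mu = 6.

The Hessian of f at 0 is [[0, 0], [0, 0]] with rank 0, so corank 2. A Groebner basis of the Jacobian ideal J(f) in C{s,t} is {t^3, s^2}; counting standard monomials gives mu = 6. Corank 2; j^3 = 4*s^3 is a perfect cube, so E-series; the 4-jet and mu = 6 give E_6.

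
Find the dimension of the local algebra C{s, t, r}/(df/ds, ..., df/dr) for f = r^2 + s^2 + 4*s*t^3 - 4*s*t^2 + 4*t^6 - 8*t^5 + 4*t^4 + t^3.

2

The Hessian of f at 0 has rank 2. Corank 1: A-series; mu = 2 gives A_2.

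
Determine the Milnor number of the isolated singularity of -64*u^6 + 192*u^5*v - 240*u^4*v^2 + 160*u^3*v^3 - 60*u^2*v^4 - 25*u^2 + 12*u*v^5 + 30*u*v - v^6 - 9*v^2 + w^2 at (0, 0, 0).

5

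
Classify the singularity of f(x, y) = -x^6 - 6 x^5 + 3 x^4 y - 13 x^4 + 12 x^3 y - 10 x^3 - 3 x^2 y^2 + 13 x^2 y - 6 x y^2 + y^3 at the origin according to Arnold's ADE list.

The Hessian of f at 0 is [[0, 0], [0, 0]] with rank 0, so corank 2. A Groebner basis of the Jacobian ideal J(f) in C{x,y} is {y^3, x^2 - 3*y^2/11, x*y - 6*y^2/11}; counting standard monomials gives mu = 4. Corank 2; j^3 = -(2*x - y)*(5*x^2 - 4*x*y + y^2) splits into three distinct lines over C (the quadratic factor has nonzero discriminant), so D_4.

D_{4}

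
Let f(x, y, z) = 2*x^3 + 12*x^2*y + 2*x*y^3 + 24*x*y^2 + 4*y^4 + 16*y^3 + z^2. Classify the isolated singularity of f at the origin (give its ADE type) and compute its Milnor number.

Type E_{7}, Milnor number mu = 7.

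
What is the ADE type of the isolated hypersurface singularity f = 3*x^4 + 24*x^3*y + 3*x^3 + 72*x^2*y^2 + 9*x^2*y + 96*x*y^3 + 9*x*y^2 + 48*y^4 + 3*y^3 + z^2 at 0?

The Hessian of f at 0 has rank 1. Corank 2; j^3 = 3*(x + y)^3 is a perfect cube, so E-series; the 4-jet and mu = 6 give E_6.

E6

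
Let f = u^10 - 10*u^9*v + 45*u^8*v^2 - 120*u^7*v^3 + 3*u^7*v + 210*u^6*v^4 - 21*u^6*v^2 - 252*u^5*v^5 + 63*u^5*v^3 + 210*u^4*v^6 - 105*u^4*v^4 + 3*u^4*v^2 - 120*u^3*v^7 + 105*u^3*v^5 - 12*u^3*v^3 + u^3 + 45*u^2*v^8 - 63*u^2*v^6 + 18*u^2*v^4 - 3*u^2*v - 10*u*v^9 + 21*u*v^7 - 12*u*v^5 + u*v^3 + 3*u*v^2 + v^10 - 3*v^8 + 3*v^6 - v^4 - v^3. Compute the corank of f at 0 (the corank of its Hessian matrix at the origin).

2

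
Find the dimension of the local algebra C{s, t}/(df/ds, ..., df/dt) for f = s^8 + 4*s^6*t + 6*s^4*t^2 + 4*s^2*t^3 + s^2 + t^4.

3

The Hessian of f at 0 has rank 1. Corank 1: A-series; mu = 3 gives A_3.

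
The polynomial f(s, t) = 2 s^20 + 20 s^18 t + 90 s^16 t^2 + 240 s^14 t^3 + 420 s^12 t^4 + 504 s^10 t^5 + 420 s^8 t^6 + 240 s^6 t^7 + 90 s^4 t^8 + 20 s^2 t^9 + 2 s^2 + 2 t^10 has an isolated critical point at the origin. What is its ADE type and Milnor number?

Type A_9, Milnor number mu = 9.

The Hessian of f at 0 is [[4, 0], [0, 0]] with rank 1, so corank 1. A Groebner basis of the Jacobian ideal J(f) in C{s,t} is {t^9, s}; counting standard monomials gives mu = 9. Corank 1: A-series; mu = 9 gives A_9.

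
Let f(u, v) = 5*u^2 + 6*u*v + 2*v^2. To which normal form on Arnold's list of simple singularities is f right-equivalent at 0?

A1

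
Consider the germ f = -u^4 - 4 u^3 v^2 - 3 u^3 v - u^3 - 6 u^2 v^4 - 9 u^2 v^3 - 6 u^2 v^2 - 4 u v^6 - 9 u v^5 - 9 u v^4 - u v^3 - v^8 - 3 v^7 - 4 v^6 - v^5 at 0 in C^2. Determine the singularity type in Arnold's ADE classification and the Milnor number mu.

Type E7, Milnor number mu = 7.

The Hessian of f at 0 is [[0, 0], [0, 0]] with rank 0, so corank 2. A Groebner basis of the Jacobian ideal J(f) in C{u,v} is {3*u^2/2 + v^4 + v^3/2, u^3, u^2*v - u^2/2 - v^3/6, -u^2/2 + u*v^2 - v^3/6}; counting standard monomials gives mu = 7. Corank 2; j^3 = -u^3 is a perfect cube, so E-series; the 4-jet and mu = 7 give E_7.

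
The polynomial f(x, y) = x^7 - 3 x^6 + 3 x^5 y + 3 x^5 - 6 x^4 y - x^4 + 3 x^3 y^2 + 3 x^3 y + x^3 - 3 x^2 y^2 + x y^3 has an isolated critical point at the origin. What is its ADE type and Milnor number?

The Hessian of f at 0 has rank 0. Corank 2; j^3 = x^3 is a perfect cube, so E-series; the 4-jet and mu = 7 give E_7.

Type E7, Milnor number mu = 7.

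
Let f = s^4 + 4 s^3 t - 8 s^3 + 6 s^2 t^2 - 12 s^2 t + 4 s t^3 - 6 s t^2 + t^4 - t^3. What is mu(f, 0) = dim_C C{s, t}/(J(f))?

6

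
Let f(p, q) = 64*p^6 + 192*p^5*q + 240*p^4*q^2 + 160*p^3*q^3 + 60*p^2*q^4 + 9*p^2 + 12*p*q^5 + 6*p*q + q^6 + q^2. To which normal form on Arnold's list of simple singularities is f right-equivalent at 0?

A5

The Hessian of f at 0 has rank 1. Corank 1: A-series; mu = 5 gives A_5.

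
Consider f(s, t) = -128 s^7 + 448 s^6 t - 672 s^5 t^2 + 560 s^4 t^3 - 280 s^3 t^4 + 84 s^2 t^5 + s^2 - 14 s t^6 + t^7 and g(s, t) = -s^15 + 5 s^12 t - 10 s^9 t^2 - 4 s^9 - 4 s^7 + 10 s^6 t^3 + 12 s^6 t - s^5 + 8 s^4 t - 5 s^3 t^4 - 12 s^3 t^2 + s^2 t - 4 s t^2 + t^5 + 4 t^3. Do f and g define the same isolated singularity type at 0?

No.

The Hessian of f at 0 has rank 1. Corank 1: A-series; mu = 6 gives A_6. The Hessian of g at 0 has rank 0. Corank 2; j^3 = t*(s - 2*t)^2 has shape L^2 M (L != M), so D-series; mu = 6 gives D_6. f is A_6 but g is D_6, hence not right-equivalent.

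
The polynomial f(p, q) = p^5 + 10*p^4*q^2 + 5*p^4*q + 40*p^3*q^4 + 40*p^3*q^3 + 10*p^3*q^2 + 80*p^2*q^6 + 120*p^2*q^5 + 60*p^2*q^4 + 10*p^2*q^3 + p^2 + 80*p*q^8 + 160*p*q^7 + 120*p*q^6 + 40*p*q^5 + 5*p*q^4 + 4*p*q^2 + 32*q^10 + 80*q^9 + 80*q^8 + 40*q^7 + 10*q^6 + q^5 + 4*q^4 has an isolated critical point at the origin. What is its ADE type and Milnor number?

The Hessian of f at 0 has rank 1. Corank 1: A-series; mu = 4 gives A_4.

Type A_{4}, Milnor number mu = 4.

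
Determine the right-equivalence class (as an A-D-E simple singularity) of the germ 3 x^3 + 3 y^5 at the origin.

E8

The Hessian of f at 0 has rank 0. Corank 2; j^3 = 3*x^3 is a perfect cube, so E-series; the 5-jet and mu = 8 give E_8.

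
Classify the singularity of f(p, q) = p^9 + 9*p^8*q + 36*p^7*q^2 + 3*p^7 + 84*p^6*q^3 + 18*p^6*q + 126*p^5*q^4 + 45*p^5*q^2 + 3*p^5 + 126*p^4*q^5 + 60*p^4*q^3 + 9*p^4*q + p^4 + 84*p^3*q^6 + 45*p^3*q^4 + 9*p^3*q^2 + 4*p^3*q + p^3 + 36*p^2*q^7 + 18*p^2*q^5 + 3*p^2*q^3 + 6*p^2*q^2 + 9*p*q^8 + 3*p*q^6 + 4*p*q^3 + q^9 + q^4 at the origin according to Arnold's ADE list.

E6

The Hessian of f at 0 has rank 0. Corank 2; j^3 = p^3 is a perfect cube, so E-series; the 4-jet and mu = 6 give E_6.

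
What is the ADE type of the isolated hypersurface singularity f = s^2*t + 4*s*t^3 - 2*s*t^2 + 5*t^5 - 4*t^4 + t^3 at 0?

The Hessian of f at 0 has rank 0. Corank 2; j^3 = t*(s - t)^2 has shape L^2 M (L != M), so D-series; mu = 6 gives D_6.

D6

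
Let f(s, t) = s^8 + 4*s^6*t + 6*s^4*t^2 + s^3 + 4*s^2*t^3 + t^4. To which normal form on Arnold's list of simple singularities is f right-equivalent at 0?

The Hessian of f at 0 has rank 0. Corank 2; j^3 = s^3 is a perfect cube, so E-series; the 4-jet and mu = 6 give E_6.

E_{6}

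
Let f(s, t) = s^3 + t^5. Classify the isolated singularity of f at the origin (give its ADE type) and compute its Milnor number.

Type E_{8}, Milnor number mu = 8.

The Hessian of f at 0 is [[0, 0], [0, 0]] with rank 0, so corank 2. A Groebner basis of the Jacobian ideal J(f) in C{s,t} is {t^4, s^2}; counting standard monomials gives mu = 8. Corank 2; j^3 = s^3 is a perfect cube, so E-series; the 5-jet and mu = 8 give E_8.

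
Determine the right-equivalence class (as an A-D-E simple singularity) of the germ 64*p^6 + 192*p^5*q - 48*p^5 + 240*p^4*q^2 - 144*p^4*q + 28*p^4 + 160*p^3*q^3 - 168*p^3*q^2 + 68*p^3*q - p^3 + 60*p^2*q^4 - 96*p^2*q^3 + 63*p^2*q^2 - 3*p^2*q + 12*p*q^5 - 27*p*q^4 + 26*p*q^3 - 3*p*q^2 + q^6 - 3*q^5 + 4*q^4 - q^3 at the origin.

E_{6}

The Hessian of f at 0 is [[0, 0], [0, 0]] with rank 0, so corank 2. A Groebner basis of the Jacobian ideal J(f) in C{p,q} is {p^3 + 3*p^2/2 + 3*p*q + 3*q^2/2, p^2*q - 2*p^2 - 4*p*q - 2*q^2, 5*p^2/2 + p*q^2 + 5*p*q + 5*q^2/2, -3*p^2 - 6*p*q + q^3 - 3*q^2}; counting standard monomials gives mu = 6. Corank 2; j^3 = -(p + q)^3 is a perfect cube, so E-series; the 4-jet and mu = 6 give E_6.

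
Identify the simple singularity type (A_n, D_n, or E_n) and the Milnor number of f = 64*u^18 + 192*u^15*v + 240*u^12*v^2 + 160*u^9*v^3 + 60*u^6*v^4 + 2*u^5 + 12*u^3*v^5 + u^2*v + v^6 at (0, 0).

The Hessian of f at 0 has rank 0. Corank 2; j^3 = u^2*v has shape L^2 M (L != M), so D-series; mu = 7 gives D_7.

Type D_7, Milnor number mu = 7.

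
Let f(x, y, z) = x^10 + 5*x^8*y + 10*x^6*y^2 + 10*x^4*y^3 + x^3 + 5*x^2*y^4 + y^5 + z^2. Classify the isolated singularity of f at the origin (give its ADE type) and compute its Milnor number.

The Hessian of f at 0 is [[0, 0, 0], [0, 0, 0], [0, 0, 2]] with rank 1, so corank 2. A Groebner basis of the Jacobian ideal J(f) in C{x,y,z} is {y^4, x^2, z}; counting standard monomials gives mu = 8. Corank 2; j^3 = x^3 is a perfect cube, so E-series; the 5-jet and mu = 8 give E_8.

Type E_{8}, Milnor number mu = 8.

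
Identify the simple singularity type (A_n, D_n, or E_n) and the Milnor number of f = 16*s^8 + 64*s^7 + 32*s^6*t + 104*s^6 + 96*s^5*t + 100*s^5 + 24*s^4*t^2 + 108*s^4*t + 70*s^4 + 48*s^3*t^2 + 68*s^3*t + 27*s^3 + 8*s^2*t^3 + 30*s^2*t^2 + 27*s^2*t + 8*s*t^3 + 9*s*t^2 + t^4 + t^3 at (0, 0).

The Hessian of f at 0 has rank 0. Corank 2; j^3 = (3*s + t)^3 is a perfect cube, so E-series; the 4-jet and mu = 6 give E_6.

Type E_{6}, Milnor number mu = 6.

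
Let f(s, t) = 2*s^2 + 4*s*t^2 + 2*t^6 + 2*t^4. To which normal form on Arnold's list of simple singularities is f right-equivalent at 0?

The Hessian of f at 0 has rank 1. Corank 1: A-series; mu = 5 gives A_5.

A_{5}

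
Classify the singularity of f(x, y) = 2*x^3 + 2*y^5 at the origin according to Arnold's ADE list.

E_{8}

The Hessian of f at 0 has rank 0. Corank 2; j^3 = 2*x^3 is a perfect cube, so E-series; the 5-jet and mu = 8 give E_8.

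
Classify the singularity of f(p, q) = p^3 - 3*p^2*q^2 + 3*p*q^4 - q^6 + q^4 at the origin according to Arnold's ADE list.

The Hessian of f at 0 has rank 0. Corank 2; j^3 = p^3 is a perfect cube, so E-series; the 4-jet and mu = 6 give E_6.

E_{6}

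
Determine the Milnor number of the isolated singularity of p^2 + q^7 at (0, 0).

The Hessian of f at 0 has rank 1. Corank 1: A-series; mu = 6 gives A_6.

6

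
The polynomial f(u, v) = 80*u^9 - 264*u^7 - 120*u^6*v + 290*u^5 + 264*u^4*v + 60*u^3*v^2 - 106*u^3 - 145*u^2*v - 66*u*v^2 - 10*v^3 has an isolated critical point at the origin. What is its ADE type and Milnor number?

The Hessian of f at 0 has rank 0. Corank 2; j^3 = -(2*u + v)*(53*u^2 + 46*u*v + 10*v^2) splits into three distinct lines over C (the quadratic factor has nonzero discriminant), so D_4.

Type D4, Milnor number mu = 4.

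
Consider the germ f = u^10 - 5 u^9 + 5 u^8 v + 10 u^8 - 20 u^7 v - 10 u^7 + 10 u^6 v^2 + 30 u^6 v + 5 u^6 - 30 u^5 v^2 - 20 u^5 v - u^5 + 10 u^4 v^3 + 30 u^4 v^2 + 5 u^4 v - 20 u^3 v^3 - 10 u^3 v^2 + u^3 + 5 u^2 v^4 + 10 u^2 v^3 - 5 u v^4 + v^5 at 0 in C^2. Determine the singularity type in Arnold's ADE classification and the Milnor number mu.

Type E_8, Milnor number mu = 8.

The Hessian of f at 0 is [[0, 0], [0, 0]] with rank 0, so corank 2. A Groebner basis of the Jacobian ideal J(f) in C{u,v} is {v^5, u*v^3 - v^4/4, u^2}; counting standard monomials gives mu = 8. Corank 2; j^3 = u^3 is a perfect cube, so E-series; the 5-jet and mu = 8 give E_8.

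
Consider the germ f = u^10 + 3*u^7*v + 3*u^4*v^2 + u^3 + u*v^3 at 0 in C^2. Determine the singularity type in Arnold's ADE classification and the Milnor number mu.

Type E_{7}, Milnor number mu = 7.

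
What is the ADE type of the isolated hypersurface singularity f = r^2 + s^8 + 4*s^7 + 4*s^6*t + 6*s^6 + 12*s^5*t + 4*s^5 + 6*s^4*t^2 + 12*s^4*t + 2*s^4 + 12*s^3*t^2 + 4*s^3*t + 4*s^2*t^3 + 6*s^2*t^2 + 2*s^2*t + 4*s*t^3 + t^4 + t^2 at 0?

A3

The Hessian of f at 0 is [[0, 0, 0], [0, 2, 0], [0, 0, 2]] with rank 2, so corank 1. A Groebner basis of the Jacobian ideal J(f) in C{s,t,r} is {s^2 + t, s*t, t^2, r}; counting standard monomials gives mu = 3. Corank 1: A-series; mu = 3 gives A_3.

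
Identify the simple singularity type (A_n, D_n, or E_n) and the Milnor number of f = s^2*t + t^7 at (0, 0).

The Hessian of f at 0 has rank 0. Corank 2; j^3 = s^2*t has shape L^2 M (L != M), so D-series; mu = 8 gives D_8.

Type D8, Milnor number mu = 8.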